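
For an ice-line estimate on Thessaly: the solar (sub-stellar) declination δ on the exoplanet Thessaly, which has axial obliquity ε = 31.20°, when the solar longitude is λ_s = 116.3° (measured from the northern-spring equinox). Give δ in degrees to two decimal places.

δ = +27.67°

sin δ = sin ε · sin λ_s = sin 31.20° × sin 116.3° = 0.464404.
δ = arcsin(0.464404) = +27.67°.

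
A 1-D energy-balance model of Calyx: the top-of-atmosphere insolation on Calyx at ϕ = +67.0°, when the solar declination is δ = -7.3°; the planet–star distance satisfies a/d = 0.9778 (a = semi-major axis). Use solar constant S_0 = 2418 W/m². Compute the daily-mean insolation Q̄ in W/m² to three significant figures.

Q̄ ≈ 163 W/m²

cos h₀ = −tan(+67.0°) tan(-7.300°) = 0.3018, h₀ = 1.2642 rad.
Bracket: h₀ sin ϕ sin δ + cos ϕ cos δ sin h₀ = 1.2642×0.92050×-0.12706 + 0.39073×0.99189×0.95337 = -0.147859 + 0.369489 = 0.221630.
Inverse-square distance factor (a/d)² = 0.9778² = 0.956093.
Q̄ = (S_0/π) × 0.956093 × [bracket] = (2418/π) × 0.956093 × 0.221630 = 163.1 W/m².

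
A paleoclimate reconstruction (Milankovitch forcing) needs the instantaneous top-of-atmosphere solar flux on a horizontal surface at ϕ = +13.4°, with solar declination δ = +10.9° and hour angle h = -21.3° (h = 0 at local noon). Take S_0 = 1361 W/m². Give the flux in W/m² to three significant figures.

1.27e+03 W/m²

cos θ_z = sin ϕ sin δ + cos ϕ cos δ cos h = 0.043822 + 0.889975 = 0.933797.
Flux = S_0 · cos θ_z = 1361 × 0.933797 = 1271 W/m².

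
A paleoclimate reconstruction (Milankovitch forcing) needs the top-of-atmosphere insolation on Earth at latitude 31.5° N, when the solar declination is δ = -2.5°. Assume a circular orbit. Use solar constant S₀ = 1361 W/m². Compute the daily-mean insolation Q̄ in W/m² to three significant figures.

cos H₀ = −tan(+31.5°) tan(-2.500°) = 0.0268, H₀ = 1.5440 rad.
Bracket: H₀ sin φ sin δ + cos φ cos δ sin H₀ = 1.5440×0.52250×-0.04362 + 0.85264×0.99905×0.99964 = -0.035190 + 0.851523 = 0.816333.
Q̄ = (S₀/π) × [bracket] = (1361/π) × 0.816333 = 353.7 W/m².

Q̄ ≈ 354 W/m²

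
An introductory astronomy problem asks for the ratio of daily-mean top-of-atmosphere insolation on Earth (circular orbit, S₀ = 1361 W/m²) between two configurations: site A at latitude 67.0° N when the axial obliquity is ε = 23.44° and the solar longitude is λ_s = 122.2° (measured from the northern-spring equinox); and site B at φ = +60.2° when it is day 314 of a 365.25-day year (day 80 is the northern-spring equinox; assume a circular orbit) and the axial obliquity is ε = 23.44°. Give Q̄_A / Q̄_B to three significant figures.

Q̄_A / Q̄_B ≈ 7.59

— Configuration A (φ=+67.0°):
Solar declination: sin δ = sin ε · sin λ_s = sin 23.44° × sin 122.2° = 0.33661, so δ = +19.670°.
cos H₀ = −tan(+67.0°) tan(+19.670°) = -0.8421, H₀ = 2.5720 rad.
Bracket: H₀ sin φ sin δ + cos φ cos δ sin H₀ = 2.5720×0.92050×0.33661 + 0.39073×0.94165×0.53926 = 0.796933 + 0.198410 = 0.995343.
Q̄ = (S₀/π) × [bracket] = (1361/π) × 0.995343 = 431.20 W/m².
— Configuration B (φ=+60.2°):
Solar longitude: λ_s = 360° × (314 − 80)/365.25 = 230.637°.
sin δ = sin 23.44° × sin 230.637° = -0.30755, so δ = -17.911°.
cos H₀ = −tan(+60.2°) tan(-17.911°) = 0.5644, H₀ = 0.9711 rad.
Bracket: H₀ sin φ sin δ + cos φ cos δ sin H₀ = 0.9711×0.86777×-0.30755 + 0.49697×0.95153×0.82553 = -0.259170 + 0.390378 = 0.131208.
Q̄ = (S₀/π) × [bracket] = (1361/π) × 0.131208 = 56.842 W/m².
Ratio Q̄_A / Q̄_B = 431.20 / 56.842 = 7.586.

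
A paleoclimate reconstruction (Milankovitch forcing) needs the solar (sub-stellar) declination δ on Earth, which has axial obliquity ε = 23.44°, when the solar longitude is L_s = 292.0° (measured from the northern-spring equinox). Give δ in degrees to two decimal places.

sin δ = sin ε · sin L_s = sin 23.44° × sin 292.0° = -0.368823.
δ = arcsin(-0.368823) = -21.64°.

δ = -21.64°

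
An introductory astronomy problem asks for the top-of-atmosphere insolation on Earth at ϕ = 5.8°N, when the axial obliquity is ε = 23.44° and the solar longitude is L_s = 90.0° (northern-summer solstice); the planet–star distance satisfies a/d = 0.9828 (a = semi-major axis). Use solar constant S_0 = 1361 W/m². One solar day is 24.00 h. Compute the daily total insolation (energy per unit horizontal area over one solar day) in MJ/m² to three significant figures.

Solar declination: sin δ = sin ε · sin L_s = sin 23.44° × sin 90.0° = 0.39779, so δ = +23.440°.
cos h₀ = −tan(+5.8°) tan(+23.440°) = -0.0440, h₀ = 1.6149 rad.
Bracket: h₀ sin ϕ sin δ + cos ϕ cos δ sin h₀ = 1.6149×0.10106×0.39779 + 0.99488×0.91748×0.99903 = 0.064920 + 0.911897 = 0.976817.
Inverse-square distance factor (a/d)² = 0.9828² = 0.965896.
Q̄ = (S_0/π) × 0.965896 × [bracket] = (1361/π) × 0.965896 × 0.976817 = 408.74 W/m².
Daily total = Q̄ × 24.00 h × 3600 s/h = 408.74 × 24.00 × 3600 / 10⁶ = 35.32 MJ/m².

35.3 MJ/m²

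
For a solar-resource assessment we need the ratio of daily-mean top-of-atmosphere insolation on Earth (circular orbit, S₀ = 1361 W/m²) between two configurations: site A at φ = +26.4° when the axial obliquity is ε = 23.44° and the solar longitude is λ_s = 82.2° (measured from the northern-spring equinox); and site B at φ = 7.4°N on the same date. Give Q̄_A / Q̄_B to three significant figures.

— Configuration A (φ=+26.4°):
Solar declination: sin δ = sin ε · sin λ_s = sin 23.44° × sin 82.2° = 0.39411, so δ = +23.210°.
cos H₀ = −tan(+26.4°) tan(+23.210°) = -0.2129, H₀ = 1.7853 rad.
Bracket: H₀ sin φ sin δ + cos φ cos δ sin H₀ = 1.7853×0.44464×0.39411 + 0.89571×0.91906×0.97708 = 0.312851 + 0.804343 = 1.117194.
Q̄ = (S₀/π) × [bracket] = (1361/π) × 1.117194 = 483.99 W/m².
— Configuration B (φ=+7.4°):
cos H₀ = −tan(+7.4°) tan(+23.210°) = -0.0557, H₀ = 1.6265 rad.
Bracket: H₀ sin φ sin δ + cos φ cos δ sin H₀ = 1.6265×0.12880×0.39411 + 0.99167×0.91906×0.99845 = 0.082563 + 0.909992 = 0.992555.
Q̄ = (S₀/π) × [bracket] = (1361/π) × 0.992555 = 429.99 W/m².
Ratio Q̄_A / Q̄_B = 483.99 / 429.99 = 1.126.

Q̄_A / Q̄_B ≈ 1.13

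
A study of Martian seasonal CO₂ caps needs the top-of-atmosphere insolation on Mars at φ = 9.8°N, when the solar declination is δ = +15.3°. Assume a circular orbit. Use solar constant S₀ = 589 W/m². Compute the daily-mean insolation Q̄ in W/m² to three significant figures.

Q̄ ≈ 192 W/m²

cos H₀ = −tan(+9.8°) tan(+15.300°) = -0.0473, H₀ = 1.6181 rad.
Bracket: H₀ sin φ sin δ + cos φ cos δ sin H₀ = 1.6181×0.17021×0.26387 + 0.98541×0.96456×0.99888 = 0.072674 + 0.949423 = 1.022097.
Q̄ = (S₀/π) × [bracket] = (589/π) × 1.022097 = 191.6 W/m².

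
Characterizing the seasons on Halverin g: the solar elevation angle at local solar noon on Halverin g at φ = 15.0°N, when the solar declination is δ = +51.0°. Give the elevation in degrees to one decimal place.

At local noon the hour angle is zero, so the zenith angle equals |φ − δ| = |+15.0° − (+51.000°)| = 36.000°.
Elevation = 90° − 36.000° = 54.0°.

54.0°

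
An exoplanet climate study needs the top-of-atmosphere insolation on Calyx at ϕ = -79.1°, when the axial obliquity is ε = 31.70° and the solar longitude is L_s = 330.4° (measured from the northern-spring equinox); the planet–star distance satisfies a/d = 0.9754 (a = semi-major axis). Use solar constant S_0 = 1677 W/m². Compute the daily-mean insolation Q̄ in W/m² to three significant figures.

Q̄ ≈ 407 W/m²

Solar declination: sin δ = sin ε · sin L_s = sin 31.70° × sin 330.4° = -0.25955, so δ = -15.044°.
cos h₀ = −tan(-79.1°) tan(-15.044°) = -1.3957 ≤ −1 ⇒ polar day, h₀ = π.
Bracket: h₀ sin ϕ sin δ + cos ϕ cos δ sin h₀ = 3.1416×-0.98196×-0.25955 + 0.18910×0.96573×0.00000 = 0.800692 + 0.000000 = 0.800692.
Inverse-square distance factor (a/d)² = 0.9754² = 0.951405.
Q̄ = (S_0/π) × 0.951405 × [bracket] = (1677/π) × 0.951405 × 0.800692 = 406.6 W/m².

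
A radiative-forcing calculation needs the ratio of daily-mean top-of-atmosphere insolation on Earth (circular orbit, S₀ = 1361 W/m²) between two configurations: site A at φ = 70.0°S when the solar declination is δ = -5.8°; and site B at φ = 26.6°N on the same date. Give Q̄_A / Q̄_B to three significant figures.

— Configuration A (φ=-70.0°):
cos H₀ = −tan(-70.0°) tan(-5.800°) = -0.2791, H₀ = 1.8536 rad.
Bracket: H₀ sin φ sin δ + cos φ cos δ sin H₀ = 1.8536×-0.93969×-0.10106 + 0.34202×0.99488×0.96027 = 0.176027 + 0.326750 = 0.502777.
Q̄ = (S₀/π) × [bracket] = (1361/π) × 0.502777 = 217.81 W/m².
— Configuration B (φ=+26.6°):
cos H₀ = −tan(+26.6°) tan(-5.800°) = 0.0509, H₀ = 1.5199 rad.
Bracket: H₀ sin φ sin δ + cos φ cos δ sin H₀ = 1.5199×0.44776×-0.10106 + 0.89415×0.99488×0.99871 = -0.068776 + 0.888424 = 0.819648.
Q̄ = (S₀/π) × [bracket] = (1361/π) × 0.819648 = 355.09 W/m².
Ratio Q̄_A / Q̄_B = 217.81 / 355.09 = 0.6134.

Q̄_A / Q̄_B ≈ 0.613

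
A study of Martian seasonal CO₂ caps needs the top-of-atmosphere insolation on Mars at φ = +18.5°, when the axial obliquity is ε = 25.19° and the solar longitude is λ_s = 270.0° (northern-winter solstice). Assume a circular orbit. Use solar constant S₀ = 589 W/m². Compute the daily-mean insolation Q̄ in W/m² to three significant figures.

Q̄ ≈ 123 W/m²

Solar declination: sin δ = sin ε · sin λ_s = sin 25.19° × sin 270.0° = -0.42562, so δ = -25.190°.
cos H₀ = −tan(+18.5°) tan(-25.190°) = 0.1574, H₀ = 1.4128 rad.
Bracket: H₀ sin φ sin δ + cos φ cos δ sin H₀ = 1.4128×0.31730×-0.42562 + 0.94832×0.90490×0.98754 = -0.190798 + 0.847442 = 0.656644.
Q̄ = (S₀/π) × [bracket] = (589/π) × 0.656644 = 123.1 W/m².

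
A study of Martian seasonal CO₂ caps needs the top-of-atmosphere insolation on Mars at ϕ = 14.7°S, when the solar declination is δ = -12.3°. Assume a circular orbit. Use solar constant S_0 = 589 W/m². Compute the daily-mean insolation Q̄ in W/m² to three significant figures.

Q̄ ≈ 193 W/m²

cos h₀ = −tan(-14.7°) tan(-12.300°) = -0.0572, h₀ = 1.6280 rad.
Bracket: h₀ sin ϕ sin δ + cos ϕ cos δ sin h₀ = 1.6280×-0.25376×-0.21303 + 0.96727×0.97705×0.99836 = 0.088007 + 0.943521 = 1.031528.
Q̄ = (S_0/π) × [bracket] = (589/π) × 1.031528 = 193.4 W/m².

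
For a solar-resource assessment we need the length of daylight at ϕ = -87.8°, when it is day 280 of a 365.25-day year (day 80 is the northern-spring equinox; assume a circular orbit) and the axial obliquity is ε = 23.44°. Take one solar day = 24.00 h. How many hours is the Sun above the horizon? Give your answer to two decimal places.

Solar longitude: L_s = 360° × (280 − 80)/365.25 = 197.125°.
sin δ = sin 23.44° × sin 197.125° = -0.11713, so δ = -6.727°.
Sunrise equation: cos h₀ = −tan ϕ · tan δ = -3.0702 ≤ −1, so the Sun never sets (polar day) and h₀ = π.
Daylight = 2h₀/(2π) × 24.00 h = (3.1416/π) × 24.00 = 24.00 h.

24.00 h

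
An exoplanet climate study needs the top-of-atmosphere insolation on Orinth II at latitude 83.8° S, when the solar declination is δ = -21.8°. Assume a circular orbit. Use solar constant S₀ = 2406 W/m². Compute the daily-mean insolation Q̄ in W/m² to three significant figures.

Q̄ ≈ 888 W/m²

cos H₀ = −tan(-83.8°) tan(-21.800°) = -3.6818 ≤ −1 ⇒ polar day, H₀ = π.
Bracket: H₀ sin φ sin δ + cos φ cos δ sin H₀ = 3.1416×-0.99415×-0.37137 + 0.10800×0.92849×0.00000 = 1.159871 + 0.000000 = 1.159871.
Q̄ = (S₀/π) × [bracket] = (2406/π) × 1.159871 = 888.3 W/m².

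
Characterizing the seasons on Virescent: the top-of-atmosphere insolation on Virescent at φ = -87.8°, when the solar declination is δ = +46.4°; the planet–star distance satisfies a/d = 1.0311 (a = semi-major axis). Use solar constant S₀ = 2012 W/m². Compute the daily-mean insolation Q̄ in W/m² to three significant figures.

cos H₀ = −tan(-87.8°) tan(+46.400°) = 27.3350 ≥ 1 ⇒ polar night, H₀ = 0 and Q̄ = 0.
Inverse-square distance factor (a/d)² = 1.0311² = 1.063167.

Q̄ ≈ 0.00 W/m²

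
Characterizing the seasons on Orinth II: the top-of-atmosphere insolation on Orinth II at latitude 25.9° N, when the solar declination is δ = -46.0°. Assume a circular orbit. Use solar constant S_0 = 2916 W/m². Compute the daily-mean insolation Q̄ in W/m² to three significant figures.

cos h₀ = −tan(+25.9°) tan(-46.000°) = 0.5028, h₀ = 1.0439 rad.
Bracket: h₀ sin ϕ sin δ + cos ϕ cos δ sin h₀ = 1.0439×0.43680×-0.71934 + 0.89956×0.69466×0.86439 = -0.328001 + 0.540147 = 0.212146.
Q̄ = (S_0/π) × [bracket] = (2916/π) × 0.212146 = 196.9 W/m².

Q̄ ≈ 197 W/m²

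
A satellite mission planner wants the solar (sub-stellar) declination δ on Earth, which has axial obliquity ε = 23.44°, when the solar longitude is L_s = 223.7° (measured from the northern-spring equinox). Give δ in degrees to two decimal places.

sin δ = sin ε · sin L_s = sin 23.44° × sin 223.7° = -0.274825.
δ = arcsin(-0.274825) = -15.95°.

δ = -15.95°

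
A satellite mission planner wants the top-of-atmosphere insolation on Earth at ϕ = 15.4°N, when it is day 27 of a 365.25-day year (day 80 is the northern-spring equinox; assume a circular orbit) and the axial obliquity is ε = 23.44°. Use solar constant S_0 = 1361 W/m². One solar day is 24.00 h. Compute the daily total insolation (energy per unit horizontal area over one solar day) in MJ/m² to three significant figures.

Solar longitude: L_s = 360° × (27 − 80)/365.25 = -52.238°, i.e. -52.238° + 360° = 307.762°.
sin δ = sin 23.44° × sin 307.762° = -0.31448, so δ = -18.329°.
cos h₀ = −tan(+15.4°) tan(-18.329°) = 0.0913, h₀ = 1.4794 rad.
Bracket: h₀ sin ϕ sin δ + cos ϕ cos δ sin h₀ = 1.4794×0.26556×-0.31448 + 0.96410×0.94927×0.99583 = -0.123550 + 0.911375 = 0.787825.
Q̄ = (S_0/π) × [bracket] = (1361/π) × 0.787825 = 341.30 W/m².
Daily total = Q̄ × 24.00 h × 3600 s/h = 341.30 × 24.00 × 3600 / 10⁶ = 29.49 MJ/m².

29.5 MJ/m²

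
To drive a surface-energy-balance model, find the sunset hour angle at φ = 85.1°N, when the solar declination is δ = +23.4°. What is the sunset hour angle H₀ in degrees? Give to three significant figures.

Sunrise equation: cos H₀ = −tan φ · tan δ = -5.0477 ≤ −1, so the Sun never sets (polar day) and H₀ = π.

H₀ = 180°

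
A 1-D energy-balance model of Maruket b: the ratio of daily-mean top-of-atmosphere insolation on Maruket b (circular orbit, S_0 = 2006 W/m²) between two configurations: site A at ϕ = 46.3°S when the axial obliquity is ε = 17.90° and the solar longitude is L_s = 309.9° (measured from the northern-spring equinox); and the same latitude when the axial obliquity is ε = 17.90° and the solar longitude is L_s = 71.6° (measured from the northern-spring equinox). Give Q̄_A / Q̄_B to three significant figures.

Q̄_A / Q̄_B ≈ 2.64

— Configuration A (ϕ=-46.3°):
Solar declination: sin δ = sin ε · sin L_s = sin 17.90° × sin 309.9° = -0.23579, so δ = -13.638°.
cos h₀ = −tan(-46.3°) tan(-13.638°) = -0.2539, h₀ = 1.8275 rad.
Bracket: h₀ sin ϕ sin δ + cos ϕ cos δ sin h₀ = 1.8275×-0.72297×-0.23579 + 0.69088×0.97180×0.96723 = 0.311532 + 0.649395 = 0.960927.
Q̄ = (S_0/π) × [bracket] = (2006/π) × 0.960927 = 613.58 W/m².
— Configuration B (ϕ=-46.3°):
Solar declination: sin δ = sin ε · sin L_s = sin 17.90° × sin 71.6° = 0.29164, so δ = +16.956°.
cos h₀ = −tan(-46.3°) tan(+16.956°) = 0.3191, h₀ = 1.2461 rad.
Bracket: h₀ sin ϕ sin δ + cos ϕ cos δ sin h₀ = 1.2461×-0.72297×0.29164 + 0.69088×0.95653×0.94774 = -0.262736 + 0.626312 = 0.363576.
Q̄ = (S_0/π) × [bracket] = (2006/π) × 0.363576 = 232.15 W/m².
Ratio Q̄_A / Q̄_B = 613.58 / 232.15 = 2.643.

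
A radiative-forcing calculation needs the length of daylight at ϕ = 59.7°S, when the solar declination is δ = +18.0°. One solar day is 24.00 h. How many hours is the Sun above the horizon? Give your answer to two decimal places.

7.50 h

cos h₀ = −tan ϕ · tan δ = −tan(-59.7°) × tan(+18.000°) = 0.5560, so h₀ = 0.9812 rad = 56.22°.
Daylight = 2h₀/(2π) × 24.00 h = (0.9812/π) × 24.00 = 7.50 h.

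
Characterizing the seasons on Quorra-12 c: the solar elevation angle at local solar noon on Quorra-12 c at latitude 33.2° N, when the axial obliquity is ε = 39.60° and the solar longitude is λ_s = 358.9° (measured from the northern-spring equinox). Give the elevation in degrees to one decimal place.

56.1°

Solar declination: sin δ = sin ε · sin λ_s = sin 39.60° × sin 358.9° = -0.01224, so δ = -0.701°.
At local noon the hour angle is zero, so the zenith angle equals |φ − δ| = |+33.2° − (-0.701°)| = 33.901°.
Elevation = 90° − 33.901° = 56.1°.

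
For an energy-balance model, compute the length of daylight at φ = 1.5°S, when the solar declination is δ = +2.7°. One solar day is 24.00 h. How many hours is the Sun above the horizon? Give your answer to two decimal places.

11.99 h

cos H₀ = −tan φ · tan δ = −tan(-1.5°) × tan(+2.700°) = 0.0012, so H₀ = 1.5696 rad = 89.93°.
Daylight = 2H₀/(2π) × 24.00 h = (1.5696/π) × 24.00 = 11.99 h.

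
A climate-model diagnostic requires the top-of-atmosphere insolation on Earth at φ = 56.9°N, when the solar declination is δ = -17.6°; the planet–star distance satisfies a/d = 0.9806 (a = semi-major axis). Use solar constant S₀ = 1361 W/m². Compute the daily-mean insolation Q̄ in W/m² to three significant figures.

Q̄ ≈ 77.3 W/m²

cos H₀ = −tan(+56.9°) tan(-17.600°) = 0.4866, H₀ = 1.0626 rad.
Bracket: H₀ sin φ sin δ + cos φ cos δ sin H₀ = 1.0626×0.83772×-0.30237 + 0.54610×0.95319×0.87362 = -0.269158 + 0.454752 = 0.185594.
Inverse-square distance factor (a/d)² = 0.9806² = 0.961576.
Q̄ = (S₀/π) × 0.961576 × [bracket] = (1361/π) × 0.961576 × 0.185594 = 77.31 W/m².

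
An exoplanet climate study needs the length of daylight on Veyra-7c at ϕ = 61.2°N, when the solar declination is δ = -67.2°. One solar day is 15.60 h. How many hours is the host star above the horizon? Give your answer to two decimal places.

cos h₀ = −tan ϕ · tan δ = 4.3272 ≥ 1, so the host star never rises (polar night) and h₀ = 0.
Daylight = 2h₀/(2π) × 15.60 h = (0.0000/π) × 15.60 = 0.00 h.

0.00 h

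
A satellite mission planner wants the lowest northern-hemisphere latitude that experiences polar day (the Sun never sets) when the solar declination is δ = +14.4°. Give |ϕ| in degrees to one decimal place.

Polar day requires cos h₀ = −tan ϕ tan δ ≤ −1, i.e. tan ϕ tan δ ≥ 1.
The boundary is |tan ϕ| · |tan δ| = 1, so |ϕ| = 90° − |δ| = 90° − 14.4° = 75.6° in the northern hemisphere.

|ϕ| = 75.6°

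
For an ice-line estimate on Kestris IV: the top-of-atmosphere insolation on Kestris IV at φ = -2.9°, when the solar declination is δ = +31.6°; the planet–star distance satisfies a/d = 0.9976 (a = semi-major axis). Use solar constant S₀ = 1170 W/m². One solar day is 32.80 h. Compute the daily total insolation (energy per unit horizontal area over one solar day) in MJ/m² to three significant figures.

cos H₀ = −tan(-2.9°) tan(+31.600°) = 0.0312, H₀ = 1.5396 rad.
Bracket: H₀ sin φ sin δ + cos φ cos δ sin H₀ = 1.5396×-0.05059×0.52399 + 0.99872×0.85173×0.99951 = -0.040813 + 0.850223 = 0.809410.
Inverse-square distance factor (a/d)² = 0.9976² = 0.995206.
Q̄ = (S₀/π) × 0.995206 × [bracket] = (1170/π) × 0.995206 × 0.809410 = 300.00 W/m².
Daily total = Q̄ × 32.80 h × 3600 s/h = 300.00 × 32.80 × 3600 / 10⁶ = 35.42 MJ/m².

35.4 MJ/m²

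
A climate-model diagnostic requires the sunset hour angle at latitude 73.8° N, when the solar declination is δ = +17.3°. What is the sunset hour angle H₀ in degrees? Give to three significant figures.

H₀ = 180°

Sunrise equation: cos H₀ = −tan φ · tan δ = -1.0721 ≤ −1, so the Sun never sets (polar day) and H₀ = π.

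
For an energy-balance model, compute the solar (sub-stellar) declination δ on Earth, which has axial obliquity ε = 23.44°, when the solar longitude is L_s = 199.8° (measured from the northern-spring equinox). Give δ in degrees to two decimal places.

δ = -7.74°

sin δ = sin ε · sin L_s = sin 23.44° × sin 199.8° = -0.134746.
δ = arcsin(-0.134746) = -7.74°.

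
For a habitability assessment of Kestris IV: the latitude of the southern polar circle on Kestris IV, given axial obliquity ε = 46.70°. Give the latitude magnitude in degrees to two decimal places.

The polar circle is the lowest latitude that experiences at least one full rotation of continuous darkness at the northern-summer solstice; it lies at |ϕ| = 90° − ε = 90° − 46.70° = 43.30°.

43.30°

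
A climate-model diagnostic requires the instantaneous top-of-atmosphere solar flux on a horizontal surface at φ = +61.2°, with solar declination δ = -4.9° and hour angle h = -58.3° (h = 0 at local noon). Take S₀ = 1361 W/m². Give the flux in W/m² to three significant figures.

cos θ_z = sin φ sin δ + cos φ cos δ cos h = -0.074851 + 0.252223 = 0.177372.
Flux = S₀ · cos θ_z = 1361 × 0.177372 = 241.4 W/m².

241 W/m²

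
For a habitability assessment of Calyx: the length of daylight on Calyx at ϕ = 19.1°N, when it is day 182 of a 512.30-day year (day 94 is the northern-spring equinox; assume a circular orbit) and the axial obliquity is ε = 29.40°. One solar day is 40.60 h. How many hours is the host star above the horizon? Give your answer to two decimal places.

Solar longitude: L_s = 360° × (182 − 94)/512.30 = 61.839°.
sin δ = sin 29.40° × sin 61.839° = 0.43279, so δ = +25.645°.
cos h₀ = −tan ϕ · tan δ = −tan(+19.1°) × tan(+25.645°) = -0.1662, so h₀ = 1.7378 rad = 99.57°.
Daylight = 2h₀/(2π) × 40.60 h = (1.7378/π) × 40.60 = 22.46 h.

22.46 h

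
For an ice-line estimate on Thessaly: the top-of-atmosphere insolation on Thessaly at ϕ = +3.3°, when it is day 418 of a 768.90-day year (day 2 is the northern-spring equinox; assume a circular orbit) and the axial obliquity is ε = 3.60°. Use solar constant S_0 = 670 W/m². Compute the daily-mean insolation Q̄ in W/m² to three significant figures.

Q̄ ≈ 213 W/m²

Solar longitude: L_s = 360° × (418 − 2)/768.90 = 194.772°.
sin δ = sin 3.60° × sin 194.772° = -0.01601, so δ = -0.917°.
cos h₀ = −tan(+3.3°) tan(-0.917°) = 0.0009, h₀ = 1.5699 rad.
Bracket: h₀ sin ϕ sin δ + cos ϕ cos δ sin h₀ = 1.5699×0.05756×-0.01601 + 0.99834×0.99987×1.00000 = -0.001447 + 0.998210 = 0.996763.
Q̄ = (S_0/π) × [bracket] = (670/π) × 0.996763 = 212.6 W/m².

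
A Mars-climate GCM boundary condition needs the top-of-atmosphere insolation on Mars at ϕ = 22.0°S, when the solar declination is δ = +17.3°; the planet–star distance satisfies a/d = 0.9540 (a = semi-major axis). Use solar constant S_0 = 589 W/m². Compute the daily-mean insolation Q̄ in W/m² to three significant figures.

cos h₀ = −tan(-22.0°) tan(+17.300°) = 0.1258, h₀ = 1.4446 rad.
Bracket: h₀ sin ϕ sin δ + cos ϕ cos δ sin h₀ = 1.4446×-0.37461×0.29737 + 0.92718×0.95476×0.99205 = -0.160925 + 0.878197 = 0.717272.
Inverse-square distance factor (a/d)² = 0.9540² = 0.910116.
Q̄ = (S_0/π) × 0.910116 × [bracket] = (589/π) × 0.910116 × 0.717272 = 122.4 W/m².

Q̄ ≈ 122 W/m²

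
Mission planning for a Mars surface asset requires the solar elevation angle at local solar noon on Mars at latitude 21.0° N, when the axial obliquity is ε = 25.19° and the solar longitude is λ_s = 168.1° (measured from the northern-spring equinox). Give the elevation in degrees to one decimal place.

74.0°

Solar declination: sin δ = sin ε · sin λ_s = sin 25.19° × sin 168.1° = 0.08776, so δ = +5.035°.
At local noon the hour angle is zero, so the zenith angle equals |φ − δ| = |+21.0° − (+5.035°)| = 15.965°.
Elevation = 90° − 15.965° = 74.0°.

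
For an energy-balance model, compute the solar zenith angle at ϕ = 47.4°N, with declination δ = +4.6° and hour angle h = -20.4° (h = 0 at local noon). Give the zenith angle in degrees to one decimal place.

cos θ_z = sin ϕ sin δ + cos ϕ cos δ cos h = 0.059034 + 0.632380 = 0.691414.
θ_z = arccos(0.691414) = 46.3°.

θ_z = 46.3°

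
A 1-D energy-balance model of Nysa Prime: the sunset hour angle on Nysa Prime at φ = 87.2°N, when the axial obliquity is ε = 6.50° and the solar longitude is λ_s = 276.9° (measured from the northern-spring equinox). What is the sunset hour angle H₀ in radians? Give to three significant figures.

Solar declination: sin δ = sin ε · sin λ_s = sin 6.50° × sin 276.9° = -0.11238, so δ = -6.453°.
cos H₀ = −tan φ · tan δ = 2.3125 ≥ 1, so the host star never rises (polar night) and H₀ = 0.

H₀ = 0.00 rad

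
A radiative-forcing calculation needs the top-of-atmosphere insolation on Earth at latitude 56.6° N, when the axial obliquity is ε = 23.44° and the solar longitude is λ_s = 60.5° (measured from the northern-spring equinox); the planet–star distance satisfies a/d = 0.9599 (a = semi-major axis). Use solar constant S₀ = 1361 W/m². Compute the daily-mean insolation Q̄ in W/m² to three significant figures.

Q̄ ≈ 421 W/m²

Solar declination: sin δ = sin ε · sin λ_s = sin 23.44° × sin 60.5° = 0.34622, so δ = +20.256°.
cos H₀ = −tan(+56.6°) tan(+20.256°) = -0.5597, H₀ = 2.1648 rad.
Bracket: H₀ sin φ sin δ + cos φ cos δ sin H₀ = 2.1648×0.83485×0.34622 + 0.55048×0.93815×0.82871 = 0.625718 + 0.427973 = 1.053691.
Inverse-square distance factor (a/d)² = 0.9599² = 0.921408.
Q̄ = (S₀/π) × 0.921408 × [bracket] = (1361/π) × 0.921408 × 1.053691 = 420.6 W/m².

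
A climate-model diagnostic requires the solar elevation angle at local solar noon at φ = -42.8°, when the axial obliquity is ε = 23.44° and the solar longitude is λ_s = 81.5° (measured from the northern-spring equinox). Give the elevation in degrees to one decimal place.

24.0°

Solar declination: sin δ = sin ε · sin λ_s = sin 23.44° × sin 81.5° = 0.39342, so δ = +23.167°.
At local noon the hour angle is zero, so the zenith angle equals |φ − δ| = |-42.8° − (+23.167°)| = 65.967°.
Elevation = 90° − 65.967° = 24.0°.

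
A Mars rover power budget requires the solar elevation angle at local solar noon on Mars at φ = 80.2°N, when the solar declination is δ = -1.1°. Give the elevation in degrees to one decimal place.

8.7°

At local noon the hour angle is zero, so the zenith angle equals |φ − δ| = |+80.2° − (-1.100°)| = 81.300°.
Elevation = 90° − 81.300° = 8.7°.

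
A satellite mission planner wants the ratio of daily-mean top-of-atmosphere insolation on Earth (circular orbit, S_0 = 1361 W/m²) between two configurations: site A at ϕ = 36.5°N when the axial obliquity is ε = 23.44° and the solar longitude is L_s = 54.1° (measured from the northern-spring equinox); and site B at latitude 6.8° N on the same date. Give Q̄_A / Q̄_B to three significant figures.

Q̄_A / Q̄_B ≈ 1.09

— Configuration A (ϕ=+36.5°):
Solar declination: sin δ = sin ε · sin L_s = sin 23.44° × sin 54.1° = 0.32223, so δ = +18.798°.
cos h₀ = −tan(+36.5°) tan(+18.798°) = -0.2519, h₀ = 1.8254 rad.
Bracket: h₀ sin ϕ sin δ + cos ϕ cos δ sin h₀ = 1.8254×0.59482×0.32223 + 0.80386×0.94666×0.96776 = 0.349872 + 0.736448 = 1.086320.
Q̄ = (S_0/π) × [bracket] = (1361/π) × 1.086320 = 470.62 W/m².
— Configuration B (ϕ=+6.8°):
cos h₀ = −tan(+6.8°) tan(+18.798°) = -0.0406, h₀ = 1.6114 rad.
Bracket: h₀ sin ϕ sin δ + cos ϕ cos δ sin h₀ = 1.6114×0.11840×0.32223 + 0.99297×0.94666×0.99918 = 0.061478 + 0.939234 = 1.000712.
Q̄ = (S_0/π) × [bracket] = (1361/π) × 1.000712 = 433.53 W/m².
Ratio Q̄_A / Q̄_B = 470.62 / 433.53 = 1.086.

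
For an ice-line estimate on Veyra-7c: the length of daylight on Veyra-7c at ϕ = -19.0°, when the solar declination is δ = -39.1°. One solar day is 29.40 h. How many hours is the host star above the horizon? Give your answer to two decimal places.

cos h₀ = −tan ϕ · tan δ = −tan(-19.0°) × tan(-39.100°) = -0.2798, so h₀ = 1.8544 rad = 106.25°.
Daylight = 2h₀/(2π) × 29.40 h = (1.8544/π) × 29.40 = 17.35 h.

17.35 h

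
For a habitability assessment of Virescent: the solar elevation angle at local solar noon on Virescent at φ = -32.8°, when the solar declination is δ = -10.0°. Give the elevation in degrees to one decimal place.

67.2°

At local noon the hour angle is zero, so the zenith angle equals |φ − δ| = |-32.8° − (-10.000°)| = 22.800°.
Elevation = 90° − 22.800° = 67.2°.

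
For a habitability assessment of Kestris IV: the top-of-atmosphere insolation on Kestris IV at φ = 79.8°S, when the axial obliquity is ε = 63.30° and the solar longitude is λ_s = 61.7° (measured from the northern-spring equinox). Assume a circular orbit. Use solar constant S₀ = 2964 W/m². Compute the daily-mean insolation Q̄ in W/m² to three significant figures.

Q̄ ≈ 0.00 W/m²

Solar declination: sin δ = sin ε · sin λ_s = sin 63.30° × sin 61.7° = 0.78659, so δ = +51.868°.
cos H₀ = −tan(-79.8°) tan(+51.868°) = 7.0800 ≥ 1 ⇒ polar night, H₀ = 0 and Q̄ = 0.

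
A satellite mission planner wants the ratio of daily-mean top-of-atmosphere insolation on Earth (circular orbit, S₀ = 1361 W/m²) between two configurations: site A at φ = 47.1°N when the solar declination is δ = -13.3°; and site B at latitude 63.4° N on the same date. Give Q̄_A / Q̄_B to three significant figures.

Q̄_A / Q̄_B ≈ 2.59

— Configuration A (φ=+47.1°):
cos H₀ = −tan(+47.1°) tan(-13.300°) = 0.2544, H₀ = 1.3136 rad.
Bracket: H₀ sin φ sin δ + cos φ cos δ sin H₀ = 1.3136×0.73254×-0.23005 + 0.68072×0.97318×0.96710 = -0.221369 + 0.640668 = 0.419299.
Q̄ = (S₀/π) × [bracket] = (1361/π) × 0.419299 = 181.65 W/m².
— Configuration B (φ=+63.4°):
cos H₀ = −tan(+63.4°) tan(-13.300°) = 0.4721, H₀ = 1.0792 rad.
Bracket: H₀ sin φ sin δ + cos φ cos δ sin H₀ = 1.0792×0.89415×-0.23005 + 0.44776×0.97318×0.88157 = -0.221991 + 0.384145 = 0.162154.
Q̄ = (S₀/π) × [bracket] = (1361/π) × 0.162154 = 70.248 W/m².
Ratio Q̄_A / Q̄_B = 181.65 / 70.248 = 2.586.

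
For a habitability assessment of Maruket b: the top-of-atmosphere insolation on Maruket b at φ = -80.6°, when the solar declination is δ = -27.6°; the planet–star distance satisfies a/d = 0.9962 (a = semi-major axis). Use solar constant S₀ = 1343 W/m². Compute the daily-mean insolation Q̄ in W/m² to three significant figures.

Q̄ ≈ 609 W/m²

cos H₀ = −tan(-80.6°) tan(-27.600°) = -3.1579 ≤ −1 ⇒ polar day, H₀ = π.
Bracket: H₀ sin φ sin δ + cos φ cos δ sin H₀ = 3.1416×-0.98657×-0.46330 + 0.16333×0.88620×0.00000 = 1.435956 + 0.000000 = 1.435956.
Inverse-square distance factor (a/d)² = 0.9962² = 0.992414.
Q̄ = (S₀/π) × 0.992414 × [bracket] = (1343/π) × 0.992414 × 1.435956 = 609.2 W/m².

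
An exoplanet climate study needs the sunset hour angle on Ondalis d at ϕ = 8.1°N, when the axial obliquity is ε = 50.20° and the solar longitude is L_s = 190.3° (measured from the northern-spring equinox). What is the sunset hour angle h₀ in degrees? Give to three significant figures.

h₀ = 88.9°

Solar declination: sin δ = sin ε · sin L_s = sin 50.20° × sin 190.3° = -0.13737, so δ = -7.896°.
cos h₀ = −tan ϕ · tan δ = −tan(+8.1°) × tan(-7.896°) = 0.0197, so h₀ = 1.5511 rad = 88.87°.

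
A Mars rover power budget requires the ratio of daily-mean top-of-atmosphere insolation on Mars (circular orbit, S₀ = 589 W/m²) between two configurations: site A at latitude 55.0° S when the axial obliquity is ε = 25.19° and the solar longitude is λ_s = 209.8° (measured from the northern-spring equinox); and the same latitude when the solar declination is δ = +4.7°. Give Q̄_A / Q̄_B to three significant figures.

Q̄_A / Q̄_B ≈ 1.83

— Configuration A (φ=-55.0°):
Solar declination: sin δ = sin ε · sin λ_s = sin 25.19° × sin 209.8° = -0.21152, so δ = -12.212°.
cos H₀ = −tan(-55.0°) tan(-12.212°) = -0.3091, H₀ = 1.8850 rad.
Bracket: H₀ sin φ sin δ + cos φ cos δ sin H₀ = 1.8850×-0.81915×-0.21152 + 0.57358×0.97737×0.95104 = 0.326608 + 0.533153 = 0.859761.
Q̄ = (S₀/π) × [bracket] = (589/π) × 0.859761 = 161.19 W/m².
— Configuration B (φ=-55.0°):
cos H₀ = −tan(-55.0°) tan(+4.700°) = 0.1174, H₀ = 1.4531 rad.
Bracket: H₀ sin φ sin δ + cos φ cos δ sin H₀ = 1.4531×-0.81915×0.08194 + 0.57358×0.99664×0.99308 = -0.097534 + 0.567697 = 0.470163.
Q̄ = (S₀/π) × [bracket] = (589/π) × 0.470163 = 88.148 W/m².
Ratio Q̄_A / Q̄_B = 161.19 / 88.148 = 1.829.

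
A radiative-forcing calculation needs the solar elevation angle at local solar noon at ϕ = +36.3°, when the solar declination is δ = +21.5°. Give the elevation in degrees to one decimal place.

75.2°

At local noon the hour angle is zero, so the zenith angle equals |ϕ − δ| = |+36.3° − (+21.500°)| = 14.800°.
Elevation = 90° − 14.800° = 75.2°.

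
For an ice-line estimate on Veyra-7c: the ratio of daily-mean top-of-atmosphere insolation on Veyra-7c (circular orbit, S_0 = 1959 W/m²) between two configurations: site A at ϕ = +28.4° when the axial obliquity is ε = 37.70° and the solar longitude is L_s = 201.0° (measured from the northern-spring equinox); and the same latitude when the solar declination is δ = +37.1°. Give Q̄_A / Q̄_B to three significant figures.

Q̄_A / Q̄_B ≈ 0.578

— Configuration A (ϕ=+28.4°):
Solar declination: sin δ = sin ε · sin L_s = sin 37.70° × sin 201.0° = -0.21915, so δ = -12.659°.
cos h₀ = −tan(+28.4°) tan(-12.659°) = 0.1214, h₀ = 1.4490 rad.
Bracket: h₀ sin ϕ sin δ + cos ϕ cos δ sin h₀ = 1.4490×0.47562×-0.21915 + 0.87965×0.97569×0.99260 = -0.151032 + 0.851915 = 0.700883.
Q̄ = (S_0/π) × [bracket] = (1959/π) × 0.700883 = 437.05 W/m².
— Configuration B (ϕ=+28.4°):
cos h₀ = −tan(+28.4°) tan(+37.100°) = -0.4089, h₀ = 1.9921 rad.
Bracket: h₀ sin ϕ sin δ + cos ϕ cos δ sin h₀ = 1.9921×0.47562×0.60321 + 0.87965×0.79758×0.91257 = 0.571531 + 0.640251 = 1.211782.
Q̄ = (S_0/π) × [bracket] = (1959/π) × 1.211782 = 755.63 W/m².
Ratio Q̄_A / Q̄_B = 437.05 / 755.63 = 0.5784.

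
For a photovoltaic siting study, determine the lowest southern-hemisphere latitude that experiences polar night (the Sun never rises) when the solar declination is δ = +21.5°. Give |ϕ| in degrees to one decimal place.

|ϕ| = 68.5°

Polar night requires cos h₀ = −tan ϕ tan δ ≥ 1, i.e. tan ϕ tan δ ≤ −1.
The boundary is |tan ϕ| · |tan δ| = 1, so |ϕ| = 90° − |δ| = 90° − 21.5° = 68.5° in the southern hemisphere.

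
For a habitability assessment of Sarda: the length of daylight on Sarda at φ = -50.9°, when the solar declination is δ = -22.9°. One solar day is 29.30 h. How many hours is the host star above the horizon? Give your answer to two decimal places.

cos H₀ = −tan φ · tan δ = −tan(-50.9°) × tan(-22.900°) = -0.5198, so H₀ = 2.1174 rad = 121.32°.
Daylight = 2H₀/(2π) × 29.30 h = (2.1174/π) × 29.30 = 19.75 h.

19.75 h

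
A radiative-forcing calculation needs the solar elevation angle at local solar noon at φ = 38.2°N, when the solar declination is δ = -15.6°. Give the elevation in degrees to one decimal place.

At local noon the hour angle is zero, so the zenith angle equals |φ − δ| = |+38.2° − (-15.600°)| = 53.800°.
Elevation = 90° − 53.800° = 36.2°.

36.2°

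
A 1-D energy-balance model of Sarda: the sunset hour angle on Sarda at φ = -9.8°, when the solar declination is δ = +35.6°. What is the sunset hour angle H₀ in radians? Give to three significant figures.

H₀ = 1.45 rad

cos H₀ = −tan φ · tan δ = −tan(-9.8°) × tan(+35.600°) = 0.1237, so H₀ = 1.4468 rad = 82.90°.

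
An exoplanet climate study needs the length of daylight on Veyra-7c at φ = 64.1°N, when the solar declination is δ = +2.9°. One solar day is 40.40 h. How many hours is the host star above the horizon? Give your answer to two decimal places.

21.54 h

cos H₀ = −tan φ · tan δ = −tan(+64.1°) × tan(+2.900°) = -0.1043, so H₀ = 1.6753 rad = 95.99°.
Daylight = 2H₀/(2π) × 40.40 h = (1.6753/π) × 40.40 = 21.54 h.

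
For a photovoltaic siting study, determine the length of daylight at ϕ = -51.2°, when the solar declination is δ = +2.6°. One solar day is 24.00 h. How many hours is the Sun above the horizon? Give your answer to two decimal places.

cos h₀ = −tan ϕ · tan δ = −tan(-51.2°) × tan(+2.600°) = 0.0565, so h₀ = 1.5143 rad = 86.76°.
Daylight = 2h₀/(2π) × 24.00 h = (1.5143/π) × 24.00 = 11.57 h.

11.57 h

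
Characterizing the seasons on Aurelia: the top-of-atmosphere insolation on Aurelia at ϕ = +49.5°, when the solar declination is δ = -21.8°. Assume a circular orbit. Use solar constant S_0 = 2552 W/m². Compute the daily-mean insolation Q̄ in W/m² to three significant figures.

Q̄ ≈ 184 W/m²

cos h₀ = −tan(+49.5°) tan(-21.800°) = 0.4683, h₀ = 1.0834 rad.
Bracket: h₀ sin ϕ sin δ + cos ϕ cos δ sin h₀ = 1.0834×0.76041×-0.37137 + 0.64945×0.92849×0.88357 = -0.305945 + 0.532800 = 0.226855.
Q̄ = (S_0/π) × [bracket] = (2552/π) × 0.226855 = 184.3 W/m².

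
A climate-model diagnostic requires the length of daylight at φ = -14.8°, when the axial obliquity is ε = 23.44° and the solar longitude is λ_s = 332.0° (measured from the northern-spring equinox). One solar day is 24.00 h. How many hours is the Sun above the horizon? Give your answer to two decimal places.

12.38 h

Solar declination: sin δ = sin ε · sin λ_s = sin 23.44° × sin 332.0° = -0.18675, so δ = -10.763°.
cos H₀ = −tan φ · tan δ = −tan(-14.8°) × tan(-10.763°) = -0.0502, so H₀ = 1.6210 rad = 92.88°.
Daylight = 2H₀/(2π) × 24.00 h = (1.6210/π) × 24.00 = 12.38 h.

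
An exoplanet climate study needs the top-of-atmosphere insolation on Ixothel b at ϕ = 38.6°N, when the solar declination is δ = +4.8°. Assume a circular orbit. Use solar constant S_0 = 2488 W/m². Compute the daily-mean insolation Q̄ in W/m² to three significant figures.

cos h₀ = −tan(+38.6°) tan(+4.800°) = -0.0670, h₀ = 1.6379 rad.
Bracket: h₀ sin ϕ sin δ + cos ϕ cos δ sin h₀ = 1.6379×0.62388×0.08368 + 0.78152×0.99649×0.99775 = 0.085509 + 0.777025 = 0.862534.
Q̄ = (S_0/π) × [bracket] = (2488/π) × 0.862534 = 683.1 W/m².

Q̄ ≈ 683 W/m²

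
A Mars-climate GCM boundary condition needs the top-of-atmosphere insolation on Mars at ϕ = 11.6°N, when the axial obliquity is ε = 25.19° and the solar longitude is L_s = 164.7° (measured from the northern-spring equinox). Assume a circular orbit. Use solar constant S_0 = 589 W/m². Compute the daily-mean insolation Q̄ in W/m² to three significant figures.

Q̄ ≈ 189 W/m²

Solar declination: sin δ = sin ε · sin L_s = sin 25.19° × sin 164.7° = 0.11231, so δ = +6.448°.
cos h₀ = −tan(+11.6°) tan(+6.448°) = -0.0232, h₀ = 1.5940 rad.
Bracket: h₀ sin ϕ sin δ + cos ϕ cos δ sin h₀ = 1.5940×0.20108×0.11231 + 0.97958×0.99367×0.99973 = 0.035998 + 0.973116 = 1.009114.
Q̄ = (S_0/π) × [bracket] = (589/π) × 1.009114 = 189.2 W/m².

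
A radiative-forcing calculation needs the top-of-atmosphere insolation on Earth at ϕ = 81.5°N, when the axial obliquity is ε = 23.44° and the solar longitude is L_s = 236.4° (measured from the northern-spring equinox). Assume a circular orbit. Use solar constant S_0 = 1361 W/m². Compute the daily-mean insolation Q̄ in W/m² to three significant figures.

Solar declination: sin δ = sin ε · sin L_s = sin 23.44° × sin 236.4° = -0.33133, so δ = -19.349°.
cos h₀ = −tan(+81.5°) tan(-19.349°) = 2.3497 ≥ 1 ⇒ polar night, h₀ = 0 and Q̄ = 0.

Q̄ ≈ 0.00 W/m²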